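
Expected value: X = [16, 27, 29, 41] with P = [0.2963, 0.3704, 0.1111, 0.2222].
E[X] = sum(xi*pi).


E[X] = 16*0.2963 + 27*0.3704 + 29*0.1111 + 41*0.2222
= 4.7408 + 10.0008 + 3.2219 + 9.1102
= 27.0737

E[X] = 27.0737


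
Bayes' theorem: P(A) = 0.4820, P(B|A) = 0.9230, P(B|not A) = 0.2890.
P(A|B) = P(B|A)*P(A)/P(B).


P(B) = P(B|A)*P(A) + P(B|A')*P(A')
= 0.9230*0.4820 + 0.2890*0.5180
= 0.444886 + 0.149702 = 0.594588
P(A|B) = 0.444886/0.594588 = 0.7482

P(A|B) = 0.7482


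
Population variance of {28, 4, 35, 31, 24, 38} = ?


Mean = 26.6667
Squared deviations: 1.7778, 513.7778, 69.4444, 18.7778, 7.1111, 128.4444
Sum = 739.3333
Variance = 739.3333/6 = 123.2222

Variance = 123.2222


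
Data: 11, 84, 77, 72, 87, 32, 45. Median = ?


Sorted: 11, 32, 45, 72, 77, 84, 87
n = 7 (odd)
Middle value = 72

Median = 72


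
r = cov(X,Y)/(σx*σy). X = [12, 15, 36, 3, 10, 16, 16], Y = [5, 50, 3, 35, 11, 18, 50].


Mean X = 15.4286, Mean Y = 24.5714
SD X = 9.409071, SD Y = 18.813803
Cov = -61.816327
r = -61.816327/(9.409071*18.813803) = -0.3492

r = -0.3492


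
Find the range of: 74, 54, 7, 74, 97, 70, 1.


Max = 97, Min = 1
Range = 97 - 1 = 96

Range = 96


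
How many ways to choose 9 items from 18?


C(18,9) = 18!/(9! × 9!)
= 6402373705728000/(362880 × 362880)
= 48620

C(18,9) = 48620


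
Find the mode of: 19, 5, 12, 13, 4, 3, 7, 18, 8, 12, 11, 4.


Frequencies: 3:1, 4:2, 5:1, 7:1, 8:1, 11:1, 12:2, 13:1, 18:1, 19:1
Max frequency = 2
Mode = 4, 12

Mode = 4, 12


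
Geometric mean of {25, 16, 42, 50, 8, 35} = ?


Product = 25 × 16 × 42 × 50 × 8 × 35 = 235200000
GM = 235200000^(1/6) = 24.8450

GM = 24.8450


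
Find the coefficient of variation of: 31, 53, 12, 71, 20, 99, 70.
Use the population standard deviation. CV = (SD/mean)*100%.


Mean = 50.8571
SD = 29.1569
CV = (29.1569/50.8571)*100 = 57.3309%

CV = 57.3309%


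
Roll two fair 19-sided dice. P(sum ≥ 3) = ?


Total outcomes = 19×19 = 361
Favorable (sum ≥ 3): 360
P = 360/361 = 0.9972

P = 0.9972


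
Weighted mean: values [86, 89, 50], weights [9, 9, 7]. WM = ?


Numerator = 86*9 + 89*9 + 50*7 = 1925
Denominator = 9 + 9 + 7 = 25
WM = 1925/25 = 77.0000

WM = 77.0000


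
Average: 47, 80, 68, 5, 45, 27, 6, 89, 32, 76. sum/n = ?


Sum = 47 + 80 + 68 + 5 + 45 + 27 + 6 + 89 + 32 + 76 = 475
n = 10
Mean = 475/10 = 47.5000

Mean = 47.5000


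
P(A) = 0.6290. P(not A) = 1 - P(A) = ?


P(not A) = 1 - 0.6290 = 0.3710

P(not A) = 0.3710


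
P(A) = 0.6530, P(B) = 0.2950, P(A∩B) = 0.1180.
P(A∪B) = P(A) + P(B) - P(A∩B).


P(A∪B) = 0.6530 + 0.2950 - 0.1180
= 0.9480 - 0.1180
= 0.8300

P(A∪B) = 0.8300


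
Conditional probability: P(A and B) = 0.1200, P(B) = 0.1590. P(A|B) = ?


P(A|B) = 0.1200/0.1590 = 0.7547

P(A|B) = 0.7547


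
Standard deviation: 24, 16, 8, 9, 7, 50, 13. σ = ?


Mean = 18.1429
Variance = 198.6939
SD = sqrt(198.6939) = 14.0959

SD = 14.0959


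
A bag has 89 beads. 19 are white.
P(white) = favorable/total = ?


P = 19/89 = 0.2135

P = 0.2135


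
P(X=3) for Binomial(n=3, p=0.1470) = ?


C(3,3) = 1
p^3 = 0.003177
(1-p)^0 = 1.000000
P = 1 * 0.003177 * 1.000000 = 0.0032

P(X=3) = 0.0032


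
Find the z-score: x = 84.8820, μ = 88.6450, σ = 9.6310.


z = (84.8820 - 88.6450)/9.6310
= -3.7630/9.6310
= -0.3907

z = -0.3907


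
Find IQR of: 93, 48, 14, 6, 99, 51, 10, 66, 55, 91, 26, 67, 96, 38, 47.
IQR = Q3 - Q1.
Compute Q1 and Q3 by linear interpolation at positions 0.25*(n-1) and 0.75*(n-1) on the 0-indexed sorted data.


Sorted: 6, 10, 14, 26, 38, 47, 48, 51, 55, 66, 67, 91, 93, 96, 99
Q1 (25th %ile) = 32.0000
Q3 (75th %ile) = 79.0000
IQR = 79.0000 - 32.0000 = 47.0000

IQR = 47.0000


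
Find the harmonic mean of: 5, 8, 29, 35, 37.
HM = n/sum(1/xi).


Sum of reciprocals = 1/5 + 1/8 + 1/29 + 1/35 + 1/37 = 0.415081
HM = 5/0.415081 = 12.0458

HM = 12.0458


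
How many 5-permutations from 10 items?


P(10,5) = 10!/5!
= 3628800/120
= 30240

P(10,5) = 30240


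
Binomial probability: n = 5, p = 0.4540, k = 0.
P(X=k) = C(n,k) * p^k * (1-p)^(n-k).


C(5,0) = 1
p^0 = 1.000000
(1-p)^5 = 0.048525
P = 1 * 1.000000 * 0.048525 = 0.0485

P(X=0) = 0.0485


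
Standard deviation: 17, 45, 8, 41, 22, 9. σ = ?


Mean = 23.6667
Variance = 210.5556
SD = sqrt(210.5556) = 14.5105

SD = 14.5105


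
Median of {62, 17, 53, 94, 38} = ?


Sorted: 17, 38, 53, 62, 94
n = 5 (odd)
Middle value = 53

Median = 53


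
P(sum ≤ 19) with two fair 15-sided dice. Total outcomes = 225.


Total outcomes = 15×15 = 225
Favorable (sum ≤ 19): 159
P = 159/225 = 0.7067

P = 0.7067


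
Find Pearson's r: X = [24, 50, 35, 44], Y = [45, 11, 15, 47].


Mean X = 38.2500, Mean Y = 29.5000
SD X = 9.807523, SD Y = 16.575584
Cov = -72.625000
r = -72.625000/(9.807523*16.575584) = -0.4467

r = -0.4467


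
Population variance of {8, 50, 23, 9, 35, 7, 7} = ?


Mean = 19.8571
Squared deviations: 140.5918, 908.5918, 9.8776, 117.8776, 229.3061, 165.3061, 165.3061
Sum = 1736.8571
Variance = 1736.8571/7 = 248.1224

Variance = 248.1224


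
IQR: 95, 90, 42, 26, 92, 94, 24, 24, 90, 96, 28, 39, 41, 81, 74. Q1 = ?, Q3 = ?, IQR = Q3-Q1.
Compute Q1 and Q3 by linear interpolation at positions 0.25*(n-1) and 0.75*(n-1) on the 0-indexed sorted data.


Sorted: 24, 24, 26, 28, 39, 41, 42, 74, 81, 90, 90, 92, 94, 95, 96
Q1 (25th %ile) = 33.5000
Q3 (75th %ile) = 91.0000
IQR = 91.0000 - 33.5000 = 57.5000

IQR = 57.5000


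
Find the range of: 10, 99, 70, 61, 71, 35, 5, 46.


Max = 99, Min = 5
Range = 99 - 5 = 94

Range = 94


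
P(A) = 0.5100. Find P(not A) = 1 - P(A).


P(not A) = 1 - 0.5100 = 0.4900

P(not A) = 0.4900


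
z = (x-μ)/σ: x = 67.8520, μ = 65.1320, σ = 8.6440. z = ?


z = (67.8520 - 65.1320)/8.6440
= 2.7200/8.6440
= 0.3147

z = 0.3147


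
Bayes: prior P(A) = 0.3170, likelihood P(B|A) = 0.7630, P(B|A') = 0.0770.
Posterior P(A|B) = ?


P(B) = P(B|A)*P(A) + P(B|A')*P(A')
= 0.7630*0.3170 + 0.0770*0.6830
= 0.241871 + 0.052591 = 0.294462
P(A|B) = 0.241871/0.294462 = 0.8214

P(A|B) = 0.8214


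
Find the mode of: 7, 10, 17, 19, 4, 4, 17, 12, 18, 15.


Frequencies: 4:2, 7:1, 10:1, 12:1, 15:1, 17:2, 18:1, 19:1
Max frequency = 2
Mode = 4, 17

Mode = 4, 17


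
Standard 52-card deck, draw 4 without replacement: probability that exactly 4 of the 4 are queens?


Hypergeometric: P(X=4) = C(4,4)·C(48,0) / C(52,4)
= 1 × 1 / 270725
= 1/270725 = 3.6938e-06

P = 3.6938e-06


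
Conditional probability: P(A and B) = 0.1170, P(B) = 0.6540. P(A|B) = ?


P(A|B) = 0.1170/0.6540 = 0.1789

P(A|B) = 0.1789


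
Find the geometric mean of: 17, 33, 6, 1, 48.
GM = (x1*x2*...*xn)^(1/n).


Product = 17 × 33 × 6 × 1 × 48 = 161568
GM = 161568^(1/5) = 11.0071

GM = 11.0071


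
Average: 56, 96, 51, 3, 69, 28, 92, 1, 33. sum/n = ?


Sum = 56 + 96 + 51 + 3 + 69 + 28 + 92 + 1 + 33 = 429
n = 9
Mean = 429/9 = 47.6667

Mean = 47.6667


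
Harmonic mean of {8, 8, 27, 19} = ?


Sum of reciprocals = 1/8 + 1/8 + 1/27 + 1/19 = 0.339669
HM = 4/0.339669 = 11.7762

HM = 11.7762


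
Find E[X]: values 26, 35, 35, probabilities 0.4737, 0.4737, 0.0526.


E[X] = 26*0.4737 + 35*0.4737 + 35*0.0526
= 12.3162 + 16.5795 + 1.8410
= 30.7367

E[X] = 30.7367


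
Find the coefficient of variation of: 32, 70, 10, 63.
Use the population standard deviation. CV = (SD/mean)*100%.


Mean = 43.7500
SD = 24.1700
CV = (24.1700/43.7500)*100 = 55.2456%

CV = 55.2456%


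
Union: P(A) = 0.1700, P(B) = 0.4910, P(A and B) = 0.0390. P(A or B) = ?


P(A∪B) = 0.1700 + 0.4910 - 0.0390
= 0.6610 - 0.0390
= 0.6220

P(A∪B) = 0.6220


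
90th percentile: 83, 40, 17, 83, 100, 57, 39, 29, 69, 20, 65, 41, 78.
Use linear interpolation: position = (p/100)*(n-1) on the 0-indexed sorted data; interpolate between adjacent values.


Sorted: 17, 20, 29, 39, 40, 41, 57, 65, 69, 78, 83, 83, 100
n = 13
Index = 90/100 * 12 = 10.8000
Lower = data[10] = 83, Upper = data[11] = 83
P90 = 83 + 0.8000*(0) = 83.0000

P90 = 83.0000


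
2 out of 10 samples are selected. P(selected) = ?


P = 2/10 = 0.2000

P = 0.2000


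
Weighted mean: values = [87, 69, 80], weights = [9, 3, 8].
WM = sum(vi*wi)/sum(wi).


Numerator = 87*9 + 69*3 + 80*8 = 1630
Denominator = 9 + 3 + 8 = 20
WM = 1630/20 = 81.5000

WM = 81.5000


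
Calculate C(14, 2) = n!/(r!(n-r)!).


C(14,2) = 14!/(2! × 12!)
= 87178291200/(2 × 479001600)
= 91

C(14,2) = 91


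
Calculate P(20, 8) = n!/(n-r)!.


P(20,8) = 20!/12!
= 2432902008176640000/479001600
= 5079110400

P(20,8) = 5079110400


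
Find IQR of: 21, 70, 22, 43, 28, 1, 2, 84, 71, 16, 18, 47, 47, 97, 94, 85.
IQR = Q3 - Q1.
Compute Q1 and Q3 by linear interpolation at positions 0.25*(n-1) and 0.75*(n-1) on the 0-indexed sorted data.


Sorted: 1, 2, 16, 18, 21, 22, 28, 43, 47, 47, 70, 71, 84, 85, 94, 97
Q1 (25th %ile) = 20.2500
Q3 (75th %ile) = 74.2500
IQR = 74.2500 - 20.2500 = 54.0000

IQR = 54.0000


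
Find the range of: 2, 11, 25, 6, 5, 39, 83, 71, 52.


Max = 83, Min = 2
Range = 83 - 2 = 81

Range = 81


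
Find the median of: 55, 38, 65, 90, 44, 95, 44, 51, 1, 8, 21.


Sorted: 1, 8, 21, 38, 44, 44, 51, 55, 65, 90, 95
n = 11 (odd)
Middle value = 44

Median = 44


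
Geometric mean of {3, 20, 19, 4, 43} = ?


Product = 3 × 20 × 19 × 4 × 43 = 196080
GM = 196080^(1/5) = 11.4416

GM = 11.4416


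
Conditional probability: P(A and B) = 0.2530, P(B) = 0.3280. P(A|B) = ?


P(A|B) = 0.2530/0.3280 = 0.7713

P(A|B) = 0.7713


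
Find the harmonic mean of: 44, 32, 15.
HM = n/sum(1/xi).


Sum of reciprocals = 1/44 + 1/32 + 1/15 = 0.120644
HM = 3/0.120644 = 24.8666

HM = 24.8666


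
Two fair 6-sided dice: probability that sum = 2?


Total outcomes = 6×6 = 36
Favorable (sum = 2): 1
P = 1/36 = 0.0278

P = 0.0278


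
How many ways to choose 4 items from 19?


C(19,4) = 19!/(4! × 15!)
= 121645100408832000/(24 × 1307674368000)
= 3876

C(19,4) = 3876


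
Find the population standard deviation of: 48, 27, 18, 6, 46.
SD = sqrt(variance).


Mean = 29.0000
Variance = 260.8000
SD = sqrt(260.8000) = 16.1493

SD = 16.1493


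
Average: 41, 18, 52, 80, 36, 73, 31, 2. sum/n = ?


Sum = 41 + 18 + 52 + 80 + 36 + 73 + 31 + 2 = 333
n = 8
Mean = 333/8 = 41.6250

Mean = 41.6250


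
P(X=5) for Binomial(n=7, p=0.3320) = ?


C(7,5) = 21
p^5 = 0.004034
(1-p)^2 = 0.446224
P = 21 * 0.004034 * 0.446224 = 0.0378

P(X=5) = 0.0378


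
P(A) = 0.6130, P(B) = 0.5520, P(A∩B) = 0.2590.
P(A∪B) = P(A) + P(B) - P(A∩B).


P(A∪B) = 0.6130 + 0.5520 - 0.2590
= 1.1650 - 0.2590
= 0.9060

P(A∪B) = 0.9060


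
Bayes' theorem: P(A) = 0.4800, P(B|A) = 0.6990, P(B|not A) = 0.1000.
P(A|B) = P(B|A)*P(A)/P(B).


P(B) = P(B|A)*P(A) + P(B|A')*P(A')
= 0.6990*0.4800 + 0.1000*0.5200
= 0.335520 + 0.052000 = 0.387520
P(A|B) = 0.335520/0.387520 = 0.8658

P(A|B) = 0.8658


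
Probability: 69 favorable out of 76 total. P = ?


P = 69/76 = 0.9079

P = 0.9079


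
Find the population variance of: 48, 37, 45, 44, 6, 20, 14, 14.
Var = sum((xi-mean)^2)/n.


Mean = 28.5000
Squared deviations: 380.2500, 72.2500, 272.2500, 240.2500, 506.2500, 72.2500, 210.2500, 210.2500
Sum = 1964.0000
Variance = 1964.0000/8 = 245.5000

Variance = 245.5000


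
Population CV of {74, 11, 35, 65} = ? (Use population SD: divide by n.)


Mean = 46.2500
SD = 24.9537
CV = (24.9537/46.2500)*100 = 53.9540%

CV = 53.9540%


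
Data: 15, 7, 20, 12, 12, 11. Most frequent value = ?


Frequencies: 7:1, 11:1, 12:2, 15:1, 20:1
Max frequency = 2
Mode = 12

Mode = 12


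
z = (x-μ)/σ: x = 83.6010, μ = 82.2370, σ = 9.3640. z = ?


z = (83.6010 - 82.2370)/9.3640
= 1.3640/9.3640
= 0.1457

z = 0.1457


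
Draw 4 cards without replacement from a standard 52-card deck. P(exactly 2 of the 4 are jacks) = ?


Hypergeometric: P(X=2) = C(4,2)·C(48,2) / C(52,4)
= 6 × 1128 / 270725
= 6768/270725 = 0.0250

P = 0.0250


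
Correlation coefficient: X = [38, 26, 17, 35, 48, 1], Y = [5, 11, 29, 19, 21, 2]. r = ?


Mean X = 27.5000, Mean Y = 14.5000
SD X = 15.283433, SD Y = 9.411872
Cov = 41.916667
r = 41.916667/(15.283433*9.411872) = 0.2914

r = 0.2914


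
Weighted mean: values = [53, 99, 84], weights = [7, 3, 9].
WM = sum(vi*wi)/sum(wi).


Numerator = 53*7 + 99*3 + 84*9 = 1424
Denominator = 7 + 3 + 9 = 19
WM = 1424/19 = 74.9474

WM = 74.9474


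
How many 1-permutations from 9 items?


P(9,1) = 9!/8!
= 362880/40320
= 9

P(9,1) = 9


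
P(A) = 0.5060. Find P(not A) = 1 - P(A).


P(not A) = 1 - 0.5060 = 0.4940

P(not A) = 0.4940


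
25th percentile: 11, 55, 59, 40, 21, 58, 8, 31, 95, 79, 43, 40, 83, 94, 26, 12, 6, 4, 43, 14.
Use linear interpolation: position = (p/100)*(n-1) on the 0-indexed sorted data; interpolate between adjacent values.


Sorted: 4, 6, 8, 11, 12, 14, 21, 26, 31, 40, 40, 43, 43, 55, 58, 59, 79, 83, 94, 95
n = 20
Index = 25/100 * 19 = 4.7500
Lower = data[4] = 12, Upper = data[5] = 14
P25 = 12 + 0.7500*(2) = 13.5000

P25 = 13.5000


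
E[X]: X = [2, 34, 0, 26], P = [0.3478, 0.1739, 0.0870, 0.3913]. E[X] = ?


E[X] = 2*0.3478 + 34*0.1739 + 0*0.0870 + 26*0.3913
= 0.6956 + 5.9126 + 0 + 10.1738
= 16.7820

E[X] = 16.7820


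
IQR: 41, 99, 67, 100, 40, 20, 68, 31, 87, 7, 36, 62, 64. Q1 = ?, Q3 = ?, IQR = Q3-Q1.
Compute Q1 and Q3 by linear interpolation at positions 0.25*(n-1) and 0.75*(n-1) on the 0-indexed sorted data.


Sorted: 7, 20, 31, 36, 40, 41, 62, 64, 67, 68, 87, 99, 100
Q1 (25th %ile) = 36.0000
Q3 (75th %ile) = 68.0000
IQR = 68.0000 - 36.0000 = 32.0000

IQR = 32.0000


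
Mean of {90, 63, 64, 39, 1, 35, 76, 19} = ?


Sum = 90 + 63 + 64 + 39 + 1 + 35 + 76 + 19 = 387
n = 8
Mean = 387/8 = 48.3750

Mean = 48.3750


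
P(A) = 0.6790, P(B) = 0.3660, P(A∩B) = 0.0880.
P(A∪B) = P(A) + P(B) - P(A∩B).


P(A∪B) = 0.6790 + 0.3660 - 0.0880
= 1.0450 - 0.0880
= 0.9570

P(A∪B) = 0.9570


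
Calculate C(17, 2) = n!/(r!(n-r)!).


C(17,2) = 17!/(2! × 15!)
= 355687428096000/(2 × 1307674368000)
= 136

C(17,2) = 136


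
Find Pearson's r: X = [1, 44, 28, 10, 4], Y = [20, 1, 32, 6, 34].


Mean X = 17.4000, Mean Y = 18.6000
SD X = 16.267760, SD Y = 13.320661
Cov = -92.440000
r = -92.440000/(16.267760*13.320661) = -0.4266

r = -0.4266


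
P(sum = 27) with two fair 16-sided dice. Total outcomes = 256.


Total outcomes = 16×16 = 256
Favorable (sum = 27): 6
P = 6/256 = 0.0234

P = 0.0234


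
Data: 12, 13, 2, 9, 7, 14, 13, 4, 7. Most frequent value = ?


Frequencies: 2:1, 4:1, 7:2, 9:1, 12:1, 13:2, 14:1
Max frequency = 2
Mode = 7, 13

Mode = 7, 13


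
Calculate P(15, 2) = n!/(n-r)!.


P(15,2) = 15!/13!
= 1307674368000/6227020800
= 210

P(15,2) = 210


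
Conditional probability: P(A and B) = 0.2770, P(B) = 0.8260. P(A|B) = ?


P(A|B) = 0.2770/0.8260 = 0.3354

P(A|B) = 0.3354


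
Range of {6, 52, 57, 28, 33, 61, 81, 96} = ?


Max = 96, Min = 6
Range = 96 - 6 = 90

Range = 90


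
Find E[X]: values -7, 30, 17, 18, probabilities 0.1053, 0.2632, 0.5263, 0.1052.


E[X] = -7*0.1053 + 30*0.2632 + 17*0.5263 + 18*0.1052
= -0.7371 + 7.8960 + 8.9471 + 1.8936
= 17.9996

E[X] = 17.9996


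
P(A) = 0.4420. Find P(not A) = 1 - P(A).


P(not A) = 1 - 0.4420 = 0.5580

P(not A) = 0.5580


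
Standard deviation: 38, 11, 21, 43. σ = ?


Mean = 28.2500
Variance = 165.6875
SD = sqrt(165.6875) = 12.8720

SD = 12.8720


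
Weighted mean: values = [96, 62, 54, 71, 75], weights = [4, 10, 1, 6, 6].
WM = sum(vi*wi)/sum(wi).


Numerator = 96*4 + 62*10 + 54*1 + 71*6 + 75*6 = 1934
Denominator = 4 + 10 + 1 + 6 + 6 = 27
WM = 1934/27 = 71.6296

WM = 71.6296


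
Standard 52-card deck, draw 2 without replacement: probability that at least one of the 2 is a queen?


P(at least one) = 1 - P(none)
P(none) = (48/52) × (47/51) = 0.850679
P(at least one) = 1 - 0.850679 = 0.1493

P = 0.1493


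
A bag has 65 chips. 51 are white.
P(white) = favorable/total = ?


P = 51/65 = 0.7846

P = 0.7846


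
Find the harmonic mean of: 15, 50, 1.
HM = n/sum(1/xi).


Sum of reciprocals = 1/15 + 1/50 + 1/1 = 1.086667
HM = 3/1.086667 = 2.7607

HM = 2.7607


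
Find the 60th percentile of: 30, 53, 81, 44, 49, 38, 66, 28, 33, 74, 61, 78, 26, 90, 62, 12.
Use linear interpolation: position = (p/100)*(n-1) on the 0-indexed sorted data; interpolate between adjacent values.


Sorted: 12, 26, 28, 30, 33, 38, 44, 49, 53, 61, 62, 66, 74, 78, 81, 90
n = 16
Index = 60/100 * 15 = 9.0000
Lower = data[9] = 61, Upper = data[10] = 62
P60 = 61 + 0*(1) = 61.0000

P60 = 61.0000


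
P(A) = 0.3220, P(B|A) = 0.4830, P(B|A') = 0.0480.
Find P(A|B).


P(B) = P(B|A)*P(A) + P(B|A')*P(A')
= 0.4830*0.3220 + 0.0480*0.6780
= 0.155526 + 0.032544 = 0.188070
P(A|B) = 0.155526/0.188070 = 0.8270

P(A|B) = 0.8270


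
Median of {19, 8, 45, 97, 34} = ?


Sorted: 8, 19, 34, 45, 97
n = 5 (odd)
Middle value = 34

Median = 34


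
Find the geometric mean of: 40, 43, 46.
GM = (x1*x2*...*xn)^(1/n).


Product = 40 × 43 × 46 = 79120
GM = 79120^(1/3) = 42.9301

GM = 42.9301


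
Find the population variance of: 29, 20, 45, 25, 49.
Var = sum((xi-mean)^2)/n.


Mean = 33.6000
Squared deviations: 21.1600, 184.9600, 129.9600, 73.9600, 237.1600
Sum = 647.2000
Variance = 647.2000/5 = 129.4400

Variance = 129.4400


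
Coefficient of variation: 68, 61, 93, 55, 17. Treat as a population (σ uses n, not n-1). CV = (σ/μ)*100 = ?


Mean = 58.8000
SD = 24.5797
CV = (24.5797/58.8000)*100 = 41.8022%

CV = 41.8022%


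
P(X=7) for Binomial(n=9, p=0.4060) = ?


C(9,7) = 36
p^7 = 0.001818
(1-p)^2 = 0.352836
P = 36 * 0.001818 * 0.352836 = 0.0231

P(X=7) = 0.0231


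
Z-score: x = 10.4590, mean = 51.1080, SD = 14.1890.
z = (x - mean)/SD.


z = (10.4590 - 51.1080)/14.1890
= -40.6490/14.1890
= -2.8648

z = -2.8648


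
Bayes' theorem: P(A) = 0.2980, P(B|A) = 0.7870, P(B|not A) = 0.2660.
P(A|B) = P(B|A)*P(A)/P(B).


P(B) = P(B|A)*P(A) + P(B|A')*P(A')
= 0.7870*0.2980 + 0.2660*0.7020
= 0.234526 + 0.186732 = 0.421258
P(A|B) = 0.234526/0.421258 = 0.5567

P(A|B) = 0.5567


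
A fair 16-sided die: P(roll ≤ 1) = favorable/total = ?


Favorable outcomes (roll ≤ 1): 1
Total outcomes = 16
P = 1/16 = 0.0625

P = 0.0625


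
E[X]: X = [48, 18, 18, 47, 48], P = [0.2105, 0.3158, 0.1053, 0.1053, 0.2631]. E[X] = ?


E[X] = 48*0.2105 + 18*0.3158 + 18*0.1053 + 47*0.1053 + 48*0.2631
= 10.1040 + 5.6844 + 1.8954 + 4.9491 + 12.6288
= 35.2617

E[X] = 35.2617


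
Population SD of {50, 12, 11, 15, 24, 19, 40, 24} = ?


Mean = 24.3750
Variance = 168.7344
SD = sqrt(168.7344) = 12.9898

SD = 12.9898


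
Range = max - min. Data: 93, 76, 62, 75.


Max = 93, Min = 62
Range = 93 - 62 = 31

Range = 31


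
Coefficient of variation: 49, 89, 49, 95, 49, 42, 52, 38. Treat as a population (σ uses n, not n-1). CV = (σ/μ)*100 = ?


Mean = 57.8750
SD = 20.2017
CV = (20.2017/57.8750)*100 = 34.9058%

CV = 34.9058%


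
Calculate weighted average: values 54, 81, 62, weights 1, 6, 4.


Numerator = 54*1 + 81*6 + 62*4 = 788
Denominator = 1 + 6 + 4 = 11
WM = 788/11 = 71.6364

WM = 71.6364


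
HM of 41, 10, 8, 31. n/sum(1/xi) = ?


Sum of reciprocals = 1/41 + 1/10 + 1/8 + 1/31 = 0.281648
HM = 4/0.281648 = 14.2021

HM = 14.2021


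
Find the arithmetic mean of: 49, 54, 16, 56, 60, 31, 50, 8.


Sum = 49 + 54 + 16 + 56 + 60 + 31 + 50 + 8 = 324
n = 8
Mean = 324/8 = 40.5000

Mean = 40.5000


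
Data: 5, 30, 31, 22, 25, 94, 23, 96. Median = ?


Sorted: 5, 22, 23, 25, 30, 31, 94, 96
n = 8 (even)
Middle values: 25 and 30
Median = (25+30)/2 = 27.5000

Median = 27.5000


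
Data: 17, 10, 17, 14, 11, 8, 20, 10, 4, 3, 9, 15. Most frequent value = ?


Frequencies: 3:1, 4:1, 8:1, 9:1, 10:2, 11:1, 14:1, 15:1, 17:2, 20:1
Max frequency = 2
Mode = 10, 17

Mode = 10, 17


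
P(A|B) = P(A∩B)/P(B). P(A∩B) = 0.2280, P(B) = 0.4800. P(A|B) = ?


P(A|B) = 0.2280/0.4800 = 0.4750

P(A|B) = 0.4750


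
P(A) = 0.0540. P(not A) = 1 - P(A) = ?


P(not A) = 1 - 0.0540 = 0.9460

P(not A) = 0.9460


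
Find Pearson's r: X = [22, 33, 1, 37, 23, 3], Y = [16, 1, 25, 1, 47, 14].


Mean X = 19.8333, Mean Y = 17.3333
SD X = 13.667683, SD Y = 15.733898
Cov = -82.111111
r = -82.111111/(13.667683*15.733898) = -0.3818

r = -0.3818


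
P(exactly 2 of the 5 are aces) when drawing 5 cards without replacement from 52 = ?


Hypergeometric: P(X=2) = C(4,2)·C(48,3) / C(52,5)
= 6 × 17296 / 2598960
= 103776/2598960 = 0.0399

P = 0.0399


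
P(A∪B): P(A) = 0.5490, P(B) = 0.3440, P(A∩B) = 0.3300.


P(A∪B) = 0.5490 + 0.3440 - 0.3300
= 0.8930 - 0.3300
= 0.5630

P(A∪B) = 0.5630


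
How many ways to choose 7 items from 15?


C(15,7) = 15!/(7! × 8!)
= 1307674368000/(5040 × 40320)
= 6435

C(15,7) = 6435


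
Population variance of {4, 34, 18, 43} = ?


Mean = 24.7500
Squared deviations: 430.5625, 85.5625, 45.5625, 333.0625
Sum = 894.7500
Variance = 894.7500/4 = 223.6875

Variance = 223.6875


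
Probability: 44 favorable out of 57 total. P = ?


P = 44/57 = 0.7719

P = 0.7719


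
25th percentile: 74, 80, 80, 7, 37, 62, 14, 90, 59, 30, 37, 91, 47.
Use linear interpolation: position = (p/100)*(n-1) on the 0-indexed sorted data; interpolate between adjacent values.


Sorted: 7, 14, 30, 37, 37, 47, 59, 62, 74, 80, 80, 90, 91
n = 13
Index = 25/100 * 12 = 3.0000
Lower = data[3] = 37, Upper = data[4] = 37
P25 = 37 + 0*(0) = 37.0000

P25 = 37.0000


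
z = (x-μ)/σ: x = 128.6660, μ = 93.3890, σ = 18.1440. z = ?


z = (128.6660 - 93.3890)/18.1440
= 35.2770/18.1440
= 1.9443

z = 1.9443


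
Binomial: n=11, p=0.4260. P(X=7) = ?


C(11,7) = 330
p^7 = 0.002546
(1-p)^4 = 0.108554
P = 330 * 0.002546 * 0.108554 = 0.0912

P(X=7) = 0.0912


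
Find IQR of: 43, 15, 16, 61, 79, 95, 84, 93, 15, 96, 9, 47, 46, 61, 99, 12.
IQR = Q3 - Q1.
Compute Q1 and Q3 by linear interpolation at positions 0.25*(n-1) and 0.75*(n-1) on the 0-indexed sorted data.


Sorted: 9, 12, 15, 15, 16, 43, 46, 47, 61, 61, 79, 84, 93, 95, 96, 99
Q1 (25th %ile) = 15.7500
Q3 (75th %ile) = 86.2500
IQR = 86.2500 - 15.7500 = 70.5000

IQR = 70.5000


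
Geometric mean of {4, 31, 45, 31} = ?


Product = 4 × 31 × 45 × 31 = 172980
GM = 172980^(1/4) = 20.3938

GM = 20.3938


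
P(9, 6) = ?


P(9,6) = 9!/3!
= 362880/6
= 60480

P(9,6) = 60480


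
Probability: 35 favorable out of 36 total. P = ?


P = 35/36 = 0.9722

P = 0.9722


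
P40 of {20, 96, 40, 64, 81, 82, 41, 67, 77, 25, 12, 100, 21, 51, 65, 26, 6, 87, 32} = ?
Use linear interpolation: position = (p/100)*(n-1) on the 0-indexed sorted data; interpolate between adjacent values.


Sorted: 6, 12, 20, 21, 25, 26, 32, 40, 41, 51, 64, 65, 67, 77, 81, 82, 87, 96, 100
n = 19
Index = 40/100 * 18 = 7.2000
Lower = data[7] = 40, Upper = data[8] = 41
P40 = 40 + 0.2000*(1) = 40.2000

P40 = 40.2000


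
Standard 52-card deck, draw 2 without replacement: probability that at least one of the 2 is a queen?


P(at least one) = 1 - P(none)
P(none) = (48/52) × (47/51) = 0.850679
P(at least one) = 1 - 0.850679 = 0.1493

P = 0.1493


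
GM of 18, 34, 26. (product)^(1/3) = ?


Product = 18 × 34 × 26 = 15912
GM = 15912^(1/3) = 25.1521

GM = 25.1521


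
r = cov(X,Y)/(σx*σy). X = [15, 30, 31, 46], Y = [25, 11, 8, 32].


Mean X = 30.5000, Mean Y = 19.0000
SD X = 10.965856, SD Y = 9.874209
Cov = 26.750000
r = 26.750000/(10.965856*9.874209) = 0.2470

r = 0.2470


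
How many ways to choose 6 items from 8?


C(8,6) = 8!/(6! × 2!)
= 40320/(720 × 2)
= 28

C(8,6) = 28


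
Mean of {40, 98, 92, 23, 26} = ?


Sum = 40 + 98 + 92 + 23 + 26 = 279
n = 5
Mean = 279/5 = 55.8000

Mean = 55.8000


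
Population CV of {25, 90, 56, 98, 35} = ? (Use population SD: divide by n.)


Mean = 60.8000
SD = 29.0062
CV = (29.0062/60.8000)*100 = 47.7076%

CV = 47.7076%


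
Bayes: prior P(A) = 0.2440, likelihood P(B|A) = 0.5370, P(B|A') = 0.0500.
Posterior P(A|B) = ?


P(B) = P(B|A)*P(A) + P(B|A')*P(A')
= 0.5370*0.2440 + 0.0500*0.7560
= 0.131028 + 0.037800 = 0.168828
P(A|B) = 0.131028/0.168828 = 0.7761

P(A|B) = 0.7761


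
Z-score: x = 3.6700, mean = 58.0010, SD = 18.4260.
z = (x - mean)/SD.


z = (3.6700 - 58.0010)/18.4260
= -54.3310/18.4260
= -2.9486

z = -2.9486


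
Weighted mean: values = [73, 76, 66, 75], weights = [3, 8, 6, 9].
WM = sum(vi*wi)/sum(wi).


Numerator = 73*3 + 76*8 + 66*6 + 75*9 = 1898
Denominator = 3 + 8 + 6 + 9 = 26
WM = 1898/26 = 73.0000

WM = 73.0000


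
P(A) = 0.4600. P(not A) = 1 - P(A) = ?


P(not A) = 1 - 0.4600 = 0.5400

P(not A) = 0.5400


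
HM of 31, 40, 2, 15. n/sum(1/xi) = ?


Sum of reciprocals = 1/31 + 1/40 + 1/2 + 1/15 = 0.623925
HM = 4/0.623925 = 6.4110

HM = 6.4110


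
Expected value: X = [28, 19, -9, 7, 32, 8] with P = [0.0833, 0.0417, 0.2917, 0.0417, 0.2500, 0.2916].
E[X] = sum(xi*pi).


E[X] = 28*0.0833 + 19*0.0417 - 9*0.2917 + 7*0.0417 + 32*0.2500 + 8*0.2916
= 2.3324 + 0.7923 - 2.6253 + 0.2919 + 8.0000 + 2.3328
= 11.1241

E[X] = 11.1241


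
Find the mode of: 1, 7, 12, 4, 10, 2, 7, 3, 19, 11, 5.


Frequencies: 1:1, 2:1, 3:1, 4:1, 5:1, 7:2, 10:1, 11:1, 12:1, 19:1
Max frequency = 2
Mode = 7

Mode = 7


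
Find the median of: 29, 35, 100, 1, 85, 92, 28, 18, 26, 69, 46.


Sorted: 1, 18, 26, 28, 29, 35, 46, 69, 85, 92, 100
n = 11 (odd)
Middle value = 35

Median = 35


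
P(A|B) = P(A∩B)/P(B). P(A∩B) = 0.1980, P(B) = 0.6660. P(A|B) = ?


P(A|B) = 0.1980/0.6660 = 0.2973

P(A|B) = 0.2973


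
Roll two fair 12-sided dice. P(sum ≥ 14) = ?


Total outcomes = 12×12 = 144
Favorable (sum ≥ 14): 66
P = 66/144 = 0.4583

P = 0.4583


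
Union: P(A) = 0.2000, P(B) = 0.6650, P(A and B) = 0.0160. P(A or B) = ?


P(A∪B) = 0.2000 + 0.6650 - 0.0160
= 0.8650 - 0.0160
= 0.8490

P(A∪B) = 0.8490


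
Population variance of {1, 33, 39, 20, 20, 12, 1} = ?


Mean = 18.0000
Squared deviations: 289.0000, 225.0000, 441.0000, 4.0000, 4.0000, 36.0000, 289.0000
Sum = 1288.0000
Variance = 1288.0000/7 = 184.0000

Variance = 184.0000


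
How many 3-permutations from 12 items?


P(12,3) = 12!/9!
= 479001600/362880
= 1320

P(12,3) = 1320


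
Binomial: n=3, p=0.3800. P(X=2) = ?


C(3,2) = 3
p^2 = 0.144400
(1-p)^1 = 0.620000
P = 3 * 0.144400 * 0.620000 = 0.2686

P(X=2) = 0.2686


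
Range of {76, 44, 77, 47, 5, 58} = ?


Max = 77, Min = 5
Range = 77 - 5 = 72

Range = 72


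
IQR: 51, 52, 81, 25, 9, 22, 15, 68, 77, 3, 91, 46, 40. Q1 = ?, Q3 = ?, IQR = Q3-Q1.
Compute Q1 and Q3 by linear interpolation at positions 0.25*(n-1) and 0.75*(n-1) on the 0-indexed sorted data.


Sorted: 3, 9, 15, 22, 25, 40, 46, 51, 52, 68, 77, 81, 91
Q1 (25th %ile) = 22.0000
Q3 (75th %ile) = 68.0000
IQR = 68.0000 - 22.0000 = 46.0000

IQR = 46.0000


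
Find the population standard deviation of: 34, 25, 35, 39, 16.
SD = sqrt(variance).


Mean = 29.8000
Variance = 68.5600
SD = sqrt(68.5600) = 8.2801

SD = 8.2801


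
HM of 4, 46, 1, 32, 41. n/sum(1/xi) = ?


Sum of reciprocals = 1/4 + 1/46 + 1/1 + 1/32 + 1/41 = 1.327379
HM = 5/1.327379 = 3.7668

HM = 3.7668


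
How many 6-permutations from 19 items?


P(19,6) = 19!/13!
= 121645100408832000/6227020800
= 19535040

P(19,6) = 19535040


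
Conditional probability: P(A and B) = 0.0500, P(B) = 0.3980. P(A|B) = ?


P(A|B) = 0.0500/0.3980 = 0.1256

P(A|B) = 0.1256


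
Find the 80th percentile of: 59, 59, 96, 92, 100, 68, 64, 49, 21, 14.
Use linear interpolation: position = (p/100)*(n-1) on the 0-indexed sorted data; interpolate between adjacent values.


Sorted: 14, 21, 49, 59, 59, 64, 68, 92, 96, 100
n = 10
Index = 80/100 * 9 = 7.2000
Lower = data[7] = 92, Upper = data[8] = 96
P80 = 92 + 0.2000*(4) = 92.8000

P80 = 92.8000


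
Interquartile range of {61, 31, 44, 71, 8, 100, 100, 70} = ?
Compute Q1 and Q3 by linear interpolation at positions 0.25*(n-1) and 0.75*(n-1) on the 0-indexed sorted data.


Sorted: 8, 31, 44, 61, 70, 71, 100, 100
Q1 (25th %ile) = 40.7500
Q3 (75th %ile) = 78.2500
IQR = 78.2500 - 40.7500 = 37.5000

IQR = 37.5000


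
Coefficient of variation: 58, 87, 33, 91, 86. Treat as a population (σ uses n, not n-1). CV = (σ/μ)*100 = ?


Mean = 71.0000
SD = 22.3338
CV = (22.3338/71.0000)*100 = 31.4561%

CV = 31.4561%


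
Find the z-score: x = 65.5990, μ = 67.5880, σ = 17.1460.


z = (65.5990 - 67.5880)/17.1460
= -1.9890/17.1460
= -0.1160

z = -0.1160


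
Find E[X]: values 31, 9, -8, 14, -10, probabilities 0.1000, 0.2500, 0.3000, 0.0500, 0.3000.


E[X] = 31*0.1000 + 9*0.2500 - 8*0.3000 + 14*0.0500 - 10*0.3000
= 3.1000 + 2.2500 - 2.4000 + 0.7000 - 3.0000
= 0.6500

E[X] = 0.6500


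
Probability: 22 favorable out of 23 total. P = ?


P = 22/23 = 0.9565

P = 0.9565


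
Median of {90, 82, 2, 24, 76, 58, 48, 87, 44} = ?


Sorted: 2, 24, 44, 48, 58, 76, 82, 87, 90
n = 9 (odd)
Middle value = 58

Median = 58


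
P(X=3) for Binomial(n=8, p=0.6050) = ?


C(8,3) = 56
p^3 = 0.221445
(1-p)^5 = 0.009616
P = 56 * 0.221445 * 0.009616 = 0.1192

P(X=3) = 0.1192


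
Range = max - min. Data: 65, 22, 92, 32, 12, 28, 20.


Max = 92, Min = 12
Range = 92 - 12 = 80

Range = 80


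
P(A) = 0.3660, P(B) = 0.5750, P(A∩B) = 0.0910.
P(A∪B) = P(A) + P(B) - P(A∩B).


P(A∪B) = 0.3660 + 0.5750 - 0.0910
= 0.9410 - 0.0910
= 0.8500

P(A∪B) = 0.8500


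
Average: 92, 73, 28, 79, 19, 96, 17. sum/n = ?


Sum = 92 + 73 + 28 + 79 + 19 + 96 + 17 = 404
n = 7
Mean = 404/7 = 57.7143

Mean = 57.7143


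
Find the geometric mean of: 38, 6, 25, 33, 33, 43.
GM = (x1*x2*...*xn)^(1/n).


Product = 38 × 6 × 25 × 33 × 33 × 43 = 266913900
GM = 266913900^(1/6) = 25.3744

GM = 25.3744


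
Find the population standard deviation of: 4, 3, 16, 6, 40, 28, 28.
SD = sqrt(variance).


Mean = 17.8571
Variance = 178.9796
SD = sqrt(178.9796) = 13.3783

SD = 13.3783


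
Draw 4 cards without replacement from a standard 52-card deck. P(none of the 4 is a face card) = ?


P(no face cards) = (40/52) × (39/51) × (38/50) × (37/49)
= 0.3376

P = 0.3376


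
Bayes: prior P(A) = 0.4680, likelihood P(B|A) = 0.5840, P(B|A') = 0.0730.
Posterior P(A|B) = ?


P(B) = P(B|A)*P(A) + P(B|A')*P(A')
= 0.5840*0.4680 + 0.0730*0.5320
= 0.273312 + 0.038836 = 0.312148
P(A|B) = 0.273312/0.312148 = 0.8756

P(A|B) = 0.8756


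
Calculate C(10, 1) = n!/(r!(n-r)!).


C(10,1) = 10!/(1! × 9!)
= 3628800/(1 × 362880)
= 10

C(10,1) = 10


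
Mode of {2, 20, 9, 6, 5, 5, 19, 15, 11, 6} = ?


Frequencies: 2:1, 5:2, 6:2, 9:1, 11:1, 15:1, 19:1, 20:1
Max frequency = 2
Mode = 5, 6

Mode = 5, 6


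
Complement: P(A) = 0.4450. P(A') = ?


P(not A) = 1 - 0.4450 = 0.5550

P(not A) = 0.5550


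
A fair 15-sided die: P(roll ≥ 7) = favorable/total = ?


Favorable outcomes (roll ≥ 7): 9
Total outcomes = 15
P = 9/15 = 0.6000

P = 0.6000


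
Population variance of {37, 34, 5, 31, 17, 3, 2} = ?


Mean = 18.4286
Squared deviations: 344.8980, 242.4694, 180.3265, 158.0408, 2.0408, 238.0408, 269.8980
Sum = 1435.7143
Variance = 1435.7143/7 = 205.1020

Variance = 205.1020


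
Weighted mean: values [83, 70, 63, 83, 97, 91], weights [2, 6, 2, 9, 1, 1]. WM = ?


Numerator = 83*2 + 70*6 + 63*2 + 83*9 + 97*1 + 91*1 = 1647
Denominator = 2 + 6 + 2 + 9 + 1 + 1 = 21
WM = 1647/21 = 78.4286

WM = 78.4286


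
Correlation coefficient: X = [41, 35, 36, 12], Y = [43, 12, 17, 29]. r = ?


Mean X = 31.0000, Mean Y = 25.2500
SD X = 11.202678, SD Y = 11.966098
Cov = 3.000000
r = 3.000000/(11.202678*11.966098) = 0.0224

r = 0.0224


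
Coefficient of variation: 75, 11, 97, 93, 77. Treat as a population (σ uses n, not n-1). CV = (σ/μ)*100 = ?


Mean = 70.6000
SD = 31.0200
CV = (31.0200/70.6000)*100 = 43.9377%

CV = 43.9377%


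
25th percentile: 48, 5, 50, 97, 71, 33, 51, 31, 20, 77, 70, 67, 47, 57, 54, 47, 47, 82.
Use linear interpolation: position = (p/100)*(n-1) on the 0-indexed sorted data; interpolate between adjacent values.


Sorted: 5, 20, 31, 33, 47, 47, 47, 48, 50, 51, 54, 57, 67, 70, 71, 77, 82, 97
n = 18
Index = 25/100 * 17 = 4.2500
Lower = data[4] = 47, Upper = data[5] = 47
P25 = 47 + 0.2500*(0) = 47.0000

P25 = 47.0000


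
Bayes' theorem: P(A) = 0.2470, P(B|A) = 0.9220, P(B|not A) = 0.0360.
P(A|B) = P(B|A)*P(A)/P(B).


P(B) = P(B|A)*P(A) + P(B|A')*P(A')
= 0.9220*0.2470 + 0.0360*0.7530
= 0.227734 + 0.027108 = 0.254842
P(A|B) = 0.227734/0.254842 = 0.8936

P(A|B) = 0.8936


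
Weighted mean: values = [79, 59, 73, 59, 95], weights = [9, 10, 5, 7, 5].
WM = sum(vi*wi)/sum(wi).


Numerator = 79*9 + 59*10 + 73*5 + 59*7 + 95*5 = 2554
Denominator = 9 + 10 + 5 + 7 + 5 = 36
WM = 2554/36 = 70.9444

WM = 70.9444


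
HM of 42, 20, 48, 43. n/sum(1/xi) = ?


Sum of reciprocals = 1/42 + 1/20 + 1/48 + 1/43 = 0.117899
HM = 4/0.117899 = 33.9274

HM = 33.9274


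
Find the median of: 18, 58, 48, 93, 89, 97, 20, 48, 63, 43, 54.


Sorted: 18, 20, 43, 48, 48, 54, 58, 63, 89, 93, 97
n = 11 (odd)
Middle value = 54

Median = 54


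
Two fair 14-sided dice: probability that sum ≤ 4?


Total outcomes = 14×14 = 196
Favorable (sum ≤ 4): 6
P = 6/196 = 0.0306

P = 0.0306


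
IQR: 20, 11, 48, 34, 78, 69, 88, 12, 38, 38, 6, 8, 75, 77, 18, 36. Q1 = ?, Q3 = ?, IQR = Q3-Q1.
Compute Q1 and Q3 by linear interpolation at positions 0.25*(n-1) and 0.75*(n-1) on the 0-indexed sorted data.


Sorted: 6, 8, 11, 12, 18, 20, 34, 36, 38, 38, 48, 69, 75, 77, 78, 88
Q1 (25th %ile) = 16.5000
Q3 (75th %ile) = 70.5000
IQR = 70.5000 - 16.5000 = 54.0000

IQR = 54.0000


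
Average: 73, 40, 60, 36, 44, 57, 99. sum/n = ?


Sum = 73 + 40 + 60 + 36 + 44 + 57 + 99 = 409
n = 7
Mean = 409/7 = 58.4286

Mean = 58.4286


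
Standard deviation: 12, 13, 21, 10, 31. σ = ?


Mean = 17.4000
Variance = 60.2400
SD = sqrt(60.2400) = 7.7614

SD = 7.7614


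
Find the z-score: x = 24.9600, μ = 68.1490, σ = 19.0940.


z = (24.9600 - 68.1490)/19.0940
= -43.1890/19.0940
= -2.2619

z = -2.2619


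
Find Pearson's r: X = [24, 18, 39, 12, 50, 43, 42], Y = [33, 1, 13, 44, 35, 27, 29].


Mean X = 32.5714, Mean Y = 26.0000
SD X = 13.372222, SD Y = 13.405756
Cov = 6.571429
r = 6.571429/(13.372222*13.405756) = 0.0367

r = 0.0367


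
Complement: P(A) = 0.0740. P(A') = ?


P(not A) = 1 - 0.0740 = 0.9260

P(not A) = 0.9260


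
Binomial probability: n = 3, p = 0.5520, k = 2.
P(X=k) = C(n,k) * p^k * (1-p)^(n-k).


C(3,2) = 3
p^2 = 0.304704
(1-p)^1 = 0.448000
P = 3 * 0.304704 * 0.448000 = 0.4095

P(X=2) = 0.4095


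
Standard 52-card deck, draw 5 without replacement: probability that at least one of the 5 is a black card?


P(at least one) = 1 - P(none)
P(none) = (26/52) × (25/51) × (24/50) × (23/49) × (22/48) = 0.025310
P(at least one) = 1 - 0.025310 = 0.9747

P = 0.9747


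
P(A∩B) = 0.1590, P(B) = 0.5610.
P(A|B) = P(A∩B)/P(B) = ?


P(A|B) = 0.1590/0.5610 = 0.2834

P(A|B) = 0.2834


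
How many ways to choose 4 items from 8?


C(8,4) = 8!/(4! × 4!)
= 40320/(24 × 24)
= 70

C(8,4) = 70


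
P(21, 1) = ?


P(21,1) = 21!/20!
= 51090942171709440000/2432902008176640000
= 21

P(21,1) = 21


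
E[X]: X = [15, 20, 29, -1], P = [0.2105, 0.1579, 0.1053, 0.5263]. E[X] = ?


E[X] = 15*0.2105 + 20*0.1579 + 29*0.1053 - 1*0.5263
= 3.1575 + 3.1580 + 3.0537 - 0.5263
= 8.8429

E[X] = 8.8429


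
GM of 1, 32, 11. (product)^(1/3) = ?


Product = 1 × 32 × 11 = 352
GM = 352^(1/3) = 7.0607

GM = 7.0607


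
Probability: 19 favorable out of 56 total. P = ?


P = 19/56 = 0.3393

P = 0.3393


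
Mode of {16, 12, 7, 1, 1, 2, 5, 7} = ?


Frequencies: 1:2, 2:1, 5:1, 7:2, 12:1, 16:1
Max frequency = 2
Mode = 1, 7

Mode = 1, 7


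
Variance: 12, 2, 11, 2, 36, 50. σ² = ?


Mean = 18.8333
Squared deviations: 46.6944, 283.3611, 61.3611, 283.3611, 294.6944, 971.3611
Sum = 1940.8333
Variance = 1940.8333/6 = 323.4722

Variance = 323.4722


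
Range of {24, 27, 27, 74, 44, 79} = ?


Max = 79, Min = 24
Range = 79 - 24 = 55

Range = 55


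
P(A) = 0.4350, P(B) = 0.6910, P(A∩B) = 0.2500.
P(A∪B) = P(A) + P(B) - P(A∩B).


P(A∪B) = 0.4350 + 0.6910 - 0.2500
= 1.1260 - 0.2500
= 0.8760

P(A∪B) = 0.8760


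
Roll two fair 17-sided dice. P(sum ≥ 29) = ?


Total outcomes = 17×17 = 289
Favorable (sum ≥ 29): 21
P = 21/289 = 0.0727

P = 0.0727


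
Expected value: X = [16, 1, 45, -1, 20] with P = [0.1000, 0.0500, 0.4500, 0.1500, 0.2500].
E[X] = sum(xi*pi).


E[X] = 16*0.1000 + 1*0.0500 + 45*0.4500 - 1*0.1500 + 20*0.2500
= 1.6000 + 0.0500 + 20.2500 - 0.1500 + 5.0000
= 26.7500

E[X] = 26.7500


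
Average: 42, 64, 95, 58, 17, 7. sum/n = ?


Sum = 42 + 64 + 95 + 58 + 17 + 7 = 283
n = 6
Mean = 283/6 = 47.1667

Mean = 47.1667


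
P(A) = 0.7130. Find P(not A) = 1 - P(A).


P(not A) = 1 - 0.7130 = 0.2870

P(not A) = 0.2870


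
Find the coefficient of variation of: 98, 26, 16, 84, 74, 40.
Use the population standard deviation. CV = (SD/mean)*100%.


Mean = 56.3333
SD = 30.6250
CV = (30.6250/56.3333)*100 = 54.3639%

CV = 54.3639%


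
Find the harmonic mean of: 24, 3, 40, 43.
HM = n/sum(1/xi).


Sum of reciprocals = 1/24 + 1/3 + 1/40 + 1/43 = 0.423256
HM = 4/0.423256 = 9.4505

HM = 9.4505


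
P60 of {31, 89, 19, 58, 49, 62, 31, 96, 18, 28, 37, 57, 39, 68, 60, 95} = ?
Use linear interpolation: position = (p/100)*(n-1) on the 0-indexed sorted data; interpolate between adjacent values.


Sorted: 18, 19, 28, 31, 31, 37, 39, 49, 57, 58, 60, 62, 68, 89, 95, 96
n = 16
Index = 60/100 * 15 = 9.0000
Lower = data[9] = 58, Upper = data[10] = 60
P60 = 58 + 0*(2) = 58.0000

P60 = 58.0000


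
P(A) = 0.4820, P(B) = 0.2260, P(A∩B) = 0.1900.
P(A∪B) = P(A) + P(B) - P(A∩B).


P(A∪B) = 0.4820 + 0.2260 - 0.1900
= 0.7080 - 0.1900
= 0.5180

P(A∪B) = 0.5180


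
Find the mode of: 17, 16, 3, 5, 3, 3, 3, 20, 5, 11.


Frequencies: 3:4, 5:2, 11:1, 16:1, 17:1, 20:1
Max frequency = 4
Mode = 3

Mode = 3


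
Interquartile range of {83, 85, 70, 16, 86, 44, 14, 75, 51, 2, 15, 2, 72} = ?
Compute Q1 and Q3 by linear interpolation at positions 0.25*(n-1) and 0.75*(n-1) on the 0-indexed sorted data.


Sorted: 2, 2, 14, 15, 16, 44, 51, 70, 72, 75, 83, 85, 86
Q1 (25th %ile) = 15.0000
Q3 (75th %ile) = 75.0000
IQR = 75.0000 - 15.0000 = 60.0000

IQR = 60.0000


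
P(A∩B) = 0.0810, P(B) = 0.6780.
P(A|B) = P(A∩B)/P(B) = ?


P(A|B) = 0.0810/0.6780 = 0.1195

P(A|B) = 0.1195


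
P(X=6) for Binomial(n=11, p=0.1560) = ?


C(11,6) = 462
p^6 = 1.441277e-05
(1-p)^5 = 0.428265
P = 462 * 1.441277e-05 * 0.428265 = 0.0029

P(X=6) = 0.0029


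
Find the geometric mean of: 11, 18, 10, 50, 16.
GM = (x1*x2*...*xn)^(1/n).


Product = 11 × 18 × 10 × 50 × 16 = 1584000
GM = 1584000^(1/5) = 17.3760

GM = 17.3760


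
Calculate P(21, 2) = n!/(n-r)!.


P(21,2) = 21!/19!
= 51090942171709440000/121645100408832000
= 420

P(21,2) = 420


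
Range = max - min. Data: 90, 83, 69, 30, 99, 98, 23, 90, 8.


Max = 99, Min = 8
Range = 99 - 8 = 91

Range = 91


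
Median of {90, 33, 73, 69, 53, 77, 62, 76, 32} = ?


Sorted: 32, 33, 53, 62, 69, 73, 76, 77, 90
n = 9 (odd)
Middle value = 69

Median = 69


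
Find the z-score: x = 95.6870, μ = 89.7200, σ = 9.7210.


z = (95.6870 - 89.7200)/9.7210
= 5.9670/9.7210
= 0.6138

z = 0.6138


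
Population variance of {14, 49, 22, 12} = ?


Mean = 24.2500
Squared deviations: 105.0625, 612.5625, 5.0625, 150.0625
Sum = 872.7500
Variance = 872.7500/4 = 218.1875

Variance = 218.1875
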